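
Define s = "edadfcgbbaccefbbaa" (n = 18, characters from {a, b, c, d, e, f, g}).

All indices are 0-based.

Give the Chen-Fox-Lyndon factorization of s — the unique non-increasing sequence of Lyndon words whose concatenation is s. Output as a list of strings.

emit factor 1: 'e' (i=0, period=1)
emit factor 2: 'd' (i=1, period=1)
emit factor 3: 'adfcgbb' (i=2, period=7)
emit factor 4: 'accefbb' (i=9, period=7)
emit factor 5: 'a' (i=16, period=1)
emit factor 6: 'a' (i=17, period=1)

["e", "d", "adfcgbb", "accefbb", "a", "a"]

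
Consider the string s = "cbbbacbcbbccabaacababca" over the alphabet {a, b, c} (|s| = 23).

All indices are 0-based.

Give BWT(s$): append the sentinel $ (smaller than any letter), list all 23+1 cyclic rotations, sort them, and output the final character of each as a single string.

rank  rotation                  last
    0  $cbbbacbcbbccabaacababca  a
    1  a$cbbbacbcbbccabaacababc  c
    2  aacababca$cbbbacbcbbccab  b
    3  abaacababca$cbbbacbcbbcc  c
    4  ababca$cbbbacbcbbccabaac  c
    5  abca$cbbbacbcbbccabaacab  b
    6  acababca$cbbbacbcbbccaba  a
    7  acbcbbccabaacababca$cbbb  b
    8  baacababca$cbbbacbcbbcca  a
    9  babca$cbbbacbcbbccabaaca  a
   10  bacbcbbccabaacababca$cbb  b
   11  bbacbcbbccabaacababca$cb  b
   12  bbbacbcbbccabaacababca$c  c
   13  bbccabaacababca$cbbbacbc  c
   14  bca$cbbbacbcbbccabaacaba  a
   15  bcbbccabaacababca$cbbbac  c
   16  bccabaacababca$cbbbacbcb  b
   17  ca$cbbbacbcbbccabaacabab  b
   18  cabaacababca$cbbbacbcbbc  c
   19  cababca$cbbbacbcbbccabaa  a
   20  cbbbacbcbbccabaacababca$  $
   21  cbbccabaacababca$cbbbacb  b
   22  cbcbbccabaacababca$cbbba  a
   23  ccabaacababca$cbbbacbcbb  b

acbccbabaabbccacbbca$bab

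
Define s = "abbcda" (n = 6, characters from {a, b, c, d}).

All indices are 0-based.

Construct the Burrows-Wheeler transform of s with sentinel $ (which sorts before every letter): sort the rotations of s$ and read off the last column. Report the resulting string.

ad$abbc

rank  rotation last
    0  $abbcda  a
    1  a$abbcd  d
    2  abbcda$  $
    3  bbcda$a  a
    4  bcda$ab  b
    5  cda$abb  b
    6  da$abbc  c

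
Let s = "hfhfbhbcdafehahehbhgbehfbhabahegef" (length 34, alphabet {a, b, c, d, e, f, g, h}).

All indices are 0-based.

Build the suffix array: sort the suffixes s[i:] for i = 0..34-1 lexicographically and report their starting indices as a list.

[26, 9, 28, 13, 27, 6, 20, 24, 4, 17, 7, 8, 32, 30, 11, 15, 21, 33, 23, 3, 10, 1, 19, 31, 25, 12, 5, 16, 29, 14, 22, 2, 0, 18]

rank | idx | suffix
   0 |  26 | abahegef
   1 |   9 | afehahehbhgbehfbhabahegef
   2 |  28 | ahegef
   3 |  13 | ahehbhgbehfbhabahegef
   4 |  27 | bahegef
   5 |   6 | bcdafehahehbhgbehfbhabahegef
   6 |  20 | behfbhabahegef
   7 |  24 | bhabahegef
   8 |   4 | bhbcdafehahehbhgbehfbhabahegef
   9 |  17 | bhgbehfbhabahegef
  10 |   7 | cdafehahehbhgbehfbhabahegef
  11 |   8 | dafehahehbhgbehfbhabahegef
  12 |  32 | ef
  13 |  30 | egef
  14 |  11 | ehahehbhgbehfbhabahegef
  15 |  15 | ehbhgbehfbhabahegef
  16 |  21 | ehfbhabahegef
  17 |  33 | f
  18 |  23 | fbhabahegef
  19 |   3 | fbhbcdafehahehbhgbehfbhabahegef
  20 |  10 | fehahehbhgbehfbhabahegef
  21 |   1 | fhfbhbcdafehahehbhgbehfbhabahegef
  22 |  19 | gbehfbhabahegef
  23 |  31 | gef
  24 |  25 | habahegef
  25 |  12 | hahehbhgbehfbhabahegef
  26 |   5 | hbcdafehahehbhgbehfbhabahegef
  27 |  16 | hbhgbehfbhabahegef
  28 |  29 | hegef
  29 |  14 | hehbhgbehfbhabahegef
  30 |  22 | hfbhabahegef
  31 |   2 | hfbhbcdafehahehbhgbehfbhabahegef
  32 |   0 | hfhfbhbcdafehahehbhgbehfbhabahegef
  33 |  18 | hgbehfbhabahegef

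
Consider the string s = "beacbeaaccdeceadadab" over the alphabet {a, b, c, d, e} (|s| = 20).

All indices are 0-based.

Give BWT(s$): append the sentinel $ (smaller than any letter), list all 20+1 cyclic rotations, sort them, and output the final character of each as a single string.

rank  rotation               last
    0  $beacbeaaccdeceadadab  b
    1  aaccdeceadadab$beacbe  e
    2  ab$beacbeaaccdeceadad  d
    3  acbeaaccdeceadadab$be  e
    4  accdeceadadab$beacbea  a
    5  adab$beacbeaaccdecead  d
    6  adadab$beacbeaaccdece  e
    7  b$beacbeaaccdeceadada  a
    8  beaaccdeceadadab$beac  c
    9  beacbeaaccdeceadadab$  $
   10  cbeaaccdeceadadab$bea  a
   11  ccdeceadadab$beacbeaa  a
   12  cdeceadadab$beacbeaac  c
   13  ceadadab$beacbeaaccde  e
   14  dab$beacbeaaccdeceada  a
   15  dadab$beacbeaaccdecea  a
   16  deceadadab$beacbeaacc  c
   17  eaaccdeceadadab$beacb  b
   18  eacbeaaccdeceadadab$b  b
   19  eadadab$beacbeaaccdec  c
   20  eceadadab$beacbeaaccd  d

bedeadeac$aaceaacbbcd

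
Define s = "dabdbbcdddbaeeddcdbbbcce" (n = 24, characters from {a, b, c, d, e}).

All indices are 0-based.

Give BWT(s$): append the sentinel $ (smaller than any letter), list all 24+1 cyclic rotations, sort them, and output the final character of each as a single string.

edbddbdbbabdbc$dcbddeccea

rank  rotation                   last
    0  $dabdbbcdddbaeeddcdbbbcce  e
    1  abdbbcdddbaeeddcdbbbcce$d  d
    2  aeeddcdbbbcce$dabdbbcdddb  b
    3  baeeddcdbbbcce$dabdbbcddd  d
    4  bbbcce$dabdbbcdddbaeeddcd  d
    5  bbcce$dabdbbcdddbaeeddcdb  b
    6  bbcdddbaeeddcdbbbcce$dabd  d
    7  bcce$dabdbbcdddbaeeddcdbb  b
    8  bcdddbaeeddcdbbbcce$dabdb  b
    9  bdbbcdddbaeeddcdbbbcce$da  a
   10  cce$dabdbbcdddbaeeddcdbbb  b
   11  cdbbbcce$dabdbbcdddbaeedd  d
   12  cdddbaeeddcdbbbcce$dabdbb  b
   13  ce$dabdbbcdddbaeeddcdbbbc  c
   14  dabdbbcdddbaeeddcdbbbcce$  $
   15  dbaeeddcdbbbcce$dabdbbcdd  d
   16  dbbbcce$dabdbbcdddbaeeddc  c
   17  dbbcdddbaeeddcdbbbcce$dab  b
   18  dcdbbbcce$dabdbbcdddbaeed  d
   19  ddbaeeddcdbbbcce$dabdbbcd  d
   20  ddcdbbbcce$dabdbbcdddbaee  e
   21  dddbaeeddcdbbbcce$dabdbbc  c
   22  e$dabdbbcdddbaeeddcdbbbcc  c
   23  eddcdbbbcce$dabdbbcdddbae  e
   24  eeddcdbbbcce$dabdbbcdddba  a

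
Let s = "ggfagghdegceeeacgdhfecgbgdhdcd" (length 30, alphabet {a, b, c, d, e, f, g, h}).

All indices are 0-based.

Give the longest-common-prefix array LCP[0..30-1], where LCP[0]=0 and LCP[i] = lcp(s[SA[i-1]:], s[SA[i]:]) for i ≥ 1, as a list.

sorted suffixes:
  #0 SA[0]=14  'acgdhfecgbgdhdcd'
  #1 SA[1]=3  'agghdegceeeacgdhfecgbgdhdcd'
  #2 SA[2]=23  'bgdhdcd'
  #3 SA[3]=28  'cd'
  #4 SA[4]=10  'ceeeacgdhfecgbgdhdcd'
  #5 SA[5]=21  'cgbgdhdcd'
  #6 SA[6]=15  'cgdhfecgbgdhdcd'
  #7 SA[7]=29  'd'
  #8 SA[8]=27  'dcd'
  #9 SA[9]=7  'degceeeacgdhfecgbgdhdcd'
  #10 SA[10]=25  'dhdcd'
  #11 SA[11]=17  'dhfecgbgdhdcd'
  #12 SA[12]=13  'eacgdhfecgbgdhdcd'
  #13 SA[13]=20  'ecgbgdhdcd'
  #14 SA[14]=12  'eeacgdhfecgbgdhdcd'
  #15 SA[15]=11  'eeeacgdhfecgbgdhdcd'
  #16 SA[16]=8  'egceeeacgdhfecgbgdhdcd'
  #17 SA[17]=2  'fagghdegceeeacgdhfecgbgdhdcd'
  #18 SA[18]=19  'fecgbgdhdcd'
  #19 SA[19]=22  'gbgdhdcd'
  #20 SA[20]=9  'gceeeacgdhfecgbgdhdcd'
  #21 SA[21]=24  'gdhdcd'
  #22 SA[22]=16  'gdhfecgbgdhdcd'
  #23 SA[23]=1  'gfagghdegceeeacgdhfecgbgdhdcd'
  #24 SA[24]=0  'ggfagghdegceeeacgdhfecgbgdhdcd'
  #25 SA[25]=4  'gghdegceeeacgdhfecgbgdhdcd'
  #26 SA[26]=5  'ghdegceeeacgdhfecgbgdhdcd'
  #27 SA[27]=26  'hdcd'
  #28 SA[28]=6  'hdegceeeacgdhfecgbgdhdcd'
  #29 SA[29]=18  'hfecgbgdhdcd'

SA = [14, 3, 23, 28, 10, 21, 15, 29, 27, 7, 25, 17, 13, 20, 12, 11, 8, 2, 19, 22, 9, 24, 16, 1, 0, 4, 5, 26, 6, 18]
i: (SA[i-1],SA[i]) lcp shared
  1: (14,3) 1 'a'
  2: (3,23) 0 ''
  3: (23,28) 0 ''
  4: (28,10) 1 'c'
  5: (10,21) 1 'c'
  6: (21,15) 2 'cg'
  7: (15,29) 0 ''
  8: (29,27) 1 'd'
  9: (27,7) 1 'd'
  10: (7,25) 1 'd'
  11: (25,17) 2 'dh'
  12: (17,13) 0 ''
  13: (13,20) 1 'e'
  14: (20,12) 1 'e'
  15: (12,11) 2 'ee'
  16: (11,8) 1 'e'
  17: (8,2) 0 ''
  18: (2,19) 1 'f'
  19: (19,22) 0 ''
  20: (22,9) 1 'g'
  21: (9,24) 1 'g'
  22: (24,16) 3 'gdh'
  23: (16,1) 1 'g'
  24: (1,0) 1 'g'
  25: (0,4) 2 'gg'
  26: (4,5) 1 'g'
  27: (5,26) 0 ''
  28: (26,6) 2 'hd'
  29: (6,18) 1 'h'

[0, 1, 0, 0, 1, 1, 2, 0, 1, 1, 1, 2, 0, 1, 1, 2, 1, 0, 1, 0, 1, 1, 3, 1, 1, 2, 1, 0, 2, 1]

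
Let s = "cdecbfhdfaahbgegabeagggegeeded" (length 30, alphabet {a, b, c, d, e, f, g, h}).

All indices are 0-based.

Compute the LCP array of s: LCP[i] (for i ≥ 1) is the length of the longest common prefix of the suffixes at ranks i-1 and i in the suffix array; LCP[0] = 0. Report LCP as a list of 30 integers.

[0, 1, 1, 1, 0, 1, 1, 0, 1, 0, 1, 2, 1, 0, 1, 1, 2, 1, 1, 2, 0, 1, 0, 1, 2, 3, 1, 2, 0, 1]

rank→(start, suffix):
  0 → (9, 'aahbgegabeagggegeeded')
  1 → (16, 'abeagggegeeded')
  2 → (19, 'agggegeeded')
  3 → (10, 'ahbgegabeagggegeeded')
  4 → (17, 'beagggegeeded')
  5 → (4, 'bfhdfaahbgegabeagggegeeded')
  6 → (12, 'bgegabeagggegeeded')
  7 → (3, 'cbfhdfaahbgegabeagggegeeded')
  8 → (0, 'cdecbfhdfaahbgegabeagggegeeded')
  9 → (29, 'd')
  10 → (1, 'decbfhdfaahbgegabeagggegeeded')
  11 → (27, 'ded')
  12 → (7, 'dfaahbgegabeagggegeeded')
  13 → (18, 'eagggegeeded')
  14 → (2, 'ecbfhdfaahbgegabeagggegeeded')
  15 → (28, 'ed')
  16 → (26, 'eded')
  17 → (25, 'eeded')
  18 → (14, 'egabeagggegeeded')
  19 → (23, 'egeeded')
  20 → (8, 'faahbgegabeagggegeeded')
  21 → (5, 'fhdfaahbgegabeagggegeeded')
  22 → (15, 'gabeagggegeeded')
  23 → (24, 'geeded')
  24 → (13, 'gegabeagggegeeded')
  25 → (22, 'gegeeded')
  26 → (21, 'ggegeeded')
  27 → (20, 'gggegeeded')
  28 → (11, 'hbgegabeagggegeeded')
  29 → (6, 'hdfaahbgegabeagggegeeded')

SA = [9, 16, 19, 10, 17, 4, 12, 3, 0, 29, 1, 27, 7, 18, 2, 28, 26, 25, 14, 23, 8, 5, 15, 24, 13, 22, 21, 20, 11, 6]
[i] adj suffixes → lcp
  [1] 9/16 → 1 ('a')
  [2] 16/19 → 1 ('a')
  [3] 19/10 → 1 ('a')
  [4] 10/17 → 0 ('')
  [5] 17/4 → 1 ('b')
  [6] 4/12 → 1 ('b')
  [7] 12/3 → 0 ('')
  [8] 3/0 → 1 ('c')
  [9] 0/29 → 0 ('')
  [10] 29/1 → 1 ('d')
  [11] 1/27 → 2 ('de')
  [12] 27/7 → 1 ('d')
  [13] 7/18 → 0 ('')
  [14] 18/2 → 1 ('e')
  [15] 2/28 → 1 ('e')
  [16] 28/26 → 2 ('ed')
  [17] 26/25 → 1 ('e')
  [18] 25/14 → 1 ('e')
  [19] 14/23 → 2 ('eg')
  [20] 23/8 → 0 ('')
  [21] 8/5 → 1 ('f')
  [22] 5/15 → 0 ('')
  [23] 15/24 → 1 ('g')
  [24] 24/13 → 2 ('ge')
  [25] 13/22 → 3 ('geg')
  [26] 22/21 → 1 ('g')
  [27] 21/20 → 2 ('gg')
  [28] 20/11 → 0 ('')
  [29] 11/6 → 1 ('h')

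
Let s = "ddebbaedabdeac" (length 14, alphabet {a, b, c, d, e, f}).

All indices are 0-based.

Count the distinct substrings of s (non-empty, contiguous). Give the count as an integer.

sorted suffixes:
  #0 SA[0]=8  'abdeac'
  #1 SA[1]=12  'ac'
  #2 SA[2]=5  'aedabdeac'
  #3 SA[3]=4  'baedabdeac'
  #4 SA[4]=3  'bbaedabdeac'
  #5 SA[5]=9  'bdeac'
  #6 SA[6]=13  'c'
  #7 SA[7]=7  'dabdeac'
  #8 SA[8]=0  'ddebbaedabdeac'
  #9 SA[9]=10  'deac'
  #10 SA[10]=1  'debbaedabdeac'
  #11 SA[11]=11  'eac'
  #12 SA[12]=2  'ebbaedabdeac'
  #13 SA[13]=6  'edabdeac'

SA = [8, 12, 5, 4, 3, 9, 13, 7, 0, 10, 1, 11, 2, 6]
i: (SA[i-1],SA[i]) lcp shared
  1: (8,12) 1 'a'
  2: (12,5) 1 'a'
  3: (5,4) 0 ''
  4: (4,3) 1 'b'
  5: (3,9) 1 'b'
  6: (9,13) 0 ''
  7: (13,7) 0 ''
  8: (7,0) 1 'd'
  9: (0,10) 1 'd'
  10: (10,1) 2 'de'
  11: (1,11) 0 ''
  12: (11,2) 1 'e'
  13: (2,6) 1 'e'

n(n+1)/2 = 14·15/2 = 105
Σ LCP = 0 + 1 + 1 + 0 + 1 + 1 + 0 + 0 + 1 + 1 + 2 + 0 + 1 + 1 = 10
distinct = 105 − 10 = 95

95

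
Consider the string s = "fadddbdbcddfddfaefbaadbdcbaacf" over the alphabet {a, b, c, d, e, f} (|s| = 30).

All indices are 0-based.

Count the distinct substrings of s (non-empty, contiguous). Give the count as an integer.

rank | idx | suffix
   0 |  26 | aacf
   1 |  19 | aadbdcbaacf
   2 |  27 | acf
   3 |  20 | adbdcbaacf
   4 |   1 | adddbdbcddfddfaefbaadbdcbaacf
   5 |  15 | aefbaadbdcbaacf
   6 |  25 | baacf
   7 |  18 | baadbdcbaacf
   8 |   7 | bcddfddfaefbaadbdcbaacf
   9 |   5 | bdbcddfddfaefbaadbdcbaacf
  10 |  22 | bdcbaacf
  11 |  24 | cbaacf
  12 |   8 | cddfddfaefbaadbdcbaacf
  13 |  28 | cf
  14 |   6 | dbcddfddfaefbaadbdcbaacf
  15 |   4 | dbdbcddfddfaefbaadbdcbaacf
  16 |  21 | dbdcbaacf
  17 |  23 | dcbaacf
  18 |   3 | ddbdbcddfddfaefbaadbdcbaacf
  19 |   2 | dddbdbcddfddfaefbaadbdcbaacf
  20 |  12 | ddfaefbaadbdcbaacf
  21 |   9 | ddfddfaefbaadbdcbaacf
  22 |  13 | dfaefbaadbdcbaacf
  23 |  10 | dfddfaefbaadbdcbaacf
  24 |  16 | efbaadbdcbaacf
  25 |  29 | f
  26 |   0 | fadddbdbcddfddfaefbaadbdcbaacf
  27 |  14 | faefbaadbdcbaacf
  28 |  17 | fbaadbdcbaacf
  29 |  11 | fddfaefbaadbdcbaacf

SA = [26, 19, 27, 20, 1, 15, 25, 18, 7, 5, 22, 24, 8, 28, 6, 4, 21, 23, 3, 2, 12, 9, 13, 10, 16, 29, 0, 14, 17, 11]
[i] adj suffixes → lcp
  [1] 26/19 → 2 ('aa')
  [2] 19/27 → 1 ('a')
  [3] 27/20 → 1 ('a')
  [4] 20/1 → 2 ('ad')
  [5] 1/15 → 1 ('a')
  [6] 15/25 → 0 ('')
  [7] 25/18 → 3 ('baa')
  [8] 18/7 → 1 ('b')
  [9] 7/5 → 1 ('b')
  [10] 5/22 → 2 ('bd')
  [11] 22/24 → 0 ('')
  [12] 24/8 → 1 ('c')
  [13] 8/28 → 1 ('c')
  [14] 28/6 → 0 ('')
  [15] 6/4 → 2 ('db')
  [16] 4/21 → 3 ('dbd')
  [17] 21/23 → 1 ('d')
  [18] 23/3 → 1 ('d')
  [19] 3/2 → 2 ('dd')
  [20] 2/12 → 2 ('dd')
  [21] 12/9 → 3 ('ddf')
  [22] 9/13 → 1 ('d')
  [23] 13/10 → 2 ('df')
  [24] 10/16 → 0 ('')
  [25] 16/29 → 0 ('')
  [26] 29/0 → 1 ('f')
  [27] 0/14 → 2 ('fa')
  [28] 14/17 → 1 ('f')
  [29] 17/11 → 1 ('f')

n(n+1)/2 = 30·31/2 = 465
Σ LCP = 0 + 2 + 1 + 1 + 2 + 1 + 0 + 3 + 1 + 1 + 2 + 0 + 1 + 1 + 0 + 2 + 3 + 1 + 1 + 2 + 2 + 3 + 1 + 2 + 0 + 0 + 1 + 2 + 1 + 1 = 38
distinct = 465 − 38 = 427

427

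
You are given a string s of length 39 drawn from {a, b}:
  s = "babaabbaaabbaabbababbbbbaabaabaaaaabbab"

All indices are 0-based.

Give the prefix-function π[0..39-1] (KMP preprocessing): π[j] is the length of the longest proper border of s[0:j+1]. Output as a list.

[0, 0, 1, 2, 0, 1, 1, 2, 0, 0, 1, 1, 2, 0, 1, 1, 2, 3, 4, 3, 1, 1, 1, 1, 2, 0, 1, 2, 0, 1, 2, 0, 0, 0, 0, 1, 1, 2, 3]

π[0] = 0
j=1 s[j]='a': π[1]=0 (border '')
j=2 s[j]='b': π[2]=1 (border 'b')
j=3 s[j]='a': π[3]=2 (border 'ba')
j=4 s[j]='a': k: 2→0; π[4]=0 (border '')
j=5 s[j]='b': π[5]=1 (border 'b')
j=6 s[j]='b': k: 1→0; π[6]=1 (border 'b')
j=7 s[j]='a': π[7]=2 (border 'ba')
j=8 s[j]='a': k: 2→0; π[8]=0 (border '')
j=9 s[j]='a': π[9]=0 (border '')
j=10 s[j]='b': π[10]=1 (border 'b')
j=11 s[j]='b': k: 1→0; π[11]=1 (border 'b')
j=12 s[j]='a': π[12]=2 (border 'ba')
j=13 s[j]='a': k: 2→0; π[13]=0 (border '')
j=14 s[j]='b': π[14]=1 (border 'b')
j=15 s[j]='b': k: 1→0; π[15]=1 (border 'b')
j=16 s[j]='a': π[16]=2 (border 'ba')
j=17 s[j]='b': π[17]=3 (border 'bab')
j=18 s[j]='a': π[18]=4 (border 'baba')
j=19 s[j]='b': k: 4→2; π[19]=3 (border 'bab')
j=20 s[j]='b': k: 3→1→0; π[20]=1 (border 'b')
j=21 s[j]='b': k: 1→0; π[21]=1 (border 'b')
j=22 s[j]='b': k: 1→0; π[22]=1 (border 'b')
j=23 s[j]='b': k: 1→0; π[23]=1 (border 'b')
j=24 s[j]='a': π[24]=2 (border 'ba')
j=25 s[j]='a': k: 2→0; π[25]=0 (border '')
j=26 s[j]='b': π[26]=1 (border 'b')
j=27 s[j]='a': π[27]=2 (border 'ba')
j=28 s[j]='a': k: 2→0; π[28]=0 (border '')
j=29 s[j]='b': π[29]=1 (border 'b')
j=30 s[j]='a': π[30]=2 (border 'ba')
j=31 s[j]='a': k: 2→0; π[31]=0 (border '')
j=32 s[j]='a': π[32]=0 (border '')
j=33 s[j]='a': π[33]=0 (border '')
j=34 s[j]='a': π[34]=0 (border '')
j=35 s[j]='b': π[35]=1 (border 'b')
j=36 s[j]='b': k: 1→0; π[36]=1 (border 'b')
j=37 s[j]='a': π[37]=2 (border 'ba')
j=38 s[j]='b': π[38]=3 (border 'bab')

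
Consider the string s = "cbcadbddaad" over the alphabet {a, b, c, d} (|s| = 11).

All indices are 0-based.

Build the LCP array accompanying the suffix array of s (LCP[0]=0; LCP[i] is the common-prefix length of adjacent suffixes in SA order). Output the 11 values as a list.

rank→(start, suffix):
  0 → (8, 'aad')
  1 → (9, 'ad')
  2 → (3, 'adbddaad')
  3 → (1, 'bcadbddaad')
  4 → (5, 'bddaad')
  5 → (2, 'cadbddaad')
  6 → (0, 'cbcadbddaad')
  7 → (10, 'd')
  8 → (7, 'daad')
  9 → (4, 'dbddaad')
  10 → (6, 'ddaad')

SA = [8, 9, 3, 1, 5, 2, 0, 10, 7, 4, 6]
[i] adj suffixes → lcp
  [1] 8/9 → 1 ('a')
  [2] 9/3 → 2 ('ad')
  [3] 3/1 → 0 ('')
  [4] 1/5 → 1 ('b')
  [5] 5/2 → 0 ('')
  [6] 2/0 → 1 ('c')
  [7] 0/10 → 0 ('')
  [8] 10/7 → 1 ('d')
  [9] 7/4 → 1 ('d')
  [10] 4/6 → 1 ('d')

[0, 1, 2, 0, 1, 0, 1, 0, 1, 1, 1]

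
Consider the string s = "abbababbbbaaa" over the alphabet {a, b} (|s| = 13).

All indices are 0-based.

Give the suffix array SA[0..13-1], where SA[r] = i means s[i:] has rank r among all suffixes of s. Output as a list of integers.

sorted suffixes:
  #0 SA[0]=12  'a'
  #1 SA[1]=11  'aa'
  #2 SA[2]=10  'aaa'
  #3 SA[3]=3  'ababbbbaaa'
  #4 SA[4]=0  'abbababbbbaaa'
  #5 SA[5]=5  'abbbbaaa'
  #6 SA[6]=9  'baaa'
  #7 SA[7]=2  'bababbbbaaa'
  #8 SA[8]=4  'babbbbaaa'
  #9 SA[9]=8  'bbaaa'
  #10 SA[10]=1  'bbababbbbaaa'
  #11 SA[11]=7  'bbbaaa'
  #12 SA[12]=6  'bbbbaaa'

[12, 11, 10, 3, 0, 5, 9, 2, 4, 8, 1, 7, 6]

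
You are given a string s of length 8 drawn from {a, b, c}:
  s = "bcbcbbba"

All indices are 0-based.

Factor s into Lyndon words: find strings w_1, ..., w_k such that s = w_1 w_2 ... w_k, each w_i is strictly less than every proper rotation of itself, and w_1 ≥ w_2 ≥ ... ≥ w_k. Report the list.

emit factor 1: 'bc' (i=0, period=2)
emit factor 2: 'bc' (i=2, period=2)
emit factor 3: 'b' (i=4, period=1)
emit factor 4: 'b' (i=5, period=1)
emit factor 5: 'b' (i=6, period=1)
emit factor 6: 'a' (i=7, period=1)

["bc", "bc", "b", "b", "b", "a"]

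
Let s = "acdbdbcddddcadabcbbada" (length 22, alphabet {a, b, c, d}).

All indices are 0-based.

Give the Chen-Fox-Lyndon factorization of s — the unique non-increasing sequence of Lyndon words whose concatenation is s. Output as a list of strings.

["acdbdbcddddcad", "abcbbad", "a"]

emit factor 1: 'acdbdbcddddcad' (i=0, period=14)
emit factor 2: 'abcbbad' (i=14, period=7)
emit factor 3: 'a' (i=21, period=1)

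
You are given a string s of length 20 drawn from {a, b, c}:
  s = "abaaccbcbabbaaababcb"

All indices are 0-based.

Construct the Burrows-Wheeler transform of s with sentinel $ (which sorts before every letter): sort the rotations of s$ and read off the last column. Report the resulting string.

rank  rotation               last
    0  $abaaccbcbabbaaababcb  b
    1  aaababcb$abaaccbcbabb  b
    2  aababcb$abaaccbcbabba  a
    3  aaccbcbabbaaababcb$ab  b
    4  abaaccbcbabbaaababcb$  $
    5  ababcb$abaaccbcbabbaa  a
    6  abbaaababcb$abaaccbcb  b
    7  abcb$abaaccbcbabbaaab  b
    8  accbcbabbaaababcb$aba  a
    9  b$abaaccbcbabbaaababc  c
   10  baaababcb$abaaccbcbab  b
   11  baaccbcbabbaaababcb$a  a
   12  babbaaababcb$abaaccbc  c
   13  babcb$abaaccbcbabbaaa  a
   14  bbaaababcb$abaaccbcba  a
   15  bcb$abaaccbcbabbaaaba  a
   16  bcbabbaaababcb$abaacc  c
   17  cb$abaaccbcbabbaaabab  b
   18  cbabbaaababcb$abaaccb  b
   19  cbcbabbaaababcb$abaac  c
   20  ccbcbabbaaababcb$abaa  a

bbab$abbacbacaaacbbca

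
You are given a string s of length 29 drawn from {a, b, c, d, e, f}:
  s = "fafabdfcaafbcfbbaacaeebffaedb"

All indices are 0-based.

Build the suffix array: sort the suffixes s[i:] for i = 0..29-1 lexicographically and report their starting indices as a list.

rank | idx | suffix
   0 |  16 | aacaeebffaedb
   1 |   8 | aafbcfbbaacaeebffaedb
   2 |   3 | abdfcaafbcfbbaacaeebffaedb
   3 |  17 | acaeebffaedb
   4 |  25 | aedb
   5 |  19 | aeebffaedb
   6 |   1 | afabdfcaafbcfbbaacaeebffaedb
   7 |   9 | afbcfbbaacaeebffaedb
   8 |  28 | b
   9 |  15 | baacaeebffaedb
  10 |  14 | bbaacaeebffaedb
  11 |  11 | bcfbbaacaeebffaedb
  12 |   4 | bdfcaafbcfbbaacaeebffaedb
  13 |  22 | bffaedb
  14 |   7 | caafbcfbbaacaeebffaedb
  15 |  18 | caeebffaedb
  16 |  12 | cfbbaacaeebffaedb
  17 |  27 | db
  18 |   5 | dfcaafbcfbbaacaeebffaedb
  19 |  21 | ebffaedb
  20 |  26 | edb
  21 |  20 | eebffaedb
  22 |   2 | fabdfcaafbcfbbaacaeebffaedb
  23 |  24 | faedb
  24 |   0 | fafabdfcaafbcfbbaacaeebffaedb
  25 |  13 | fbbaacaeebffaedb
  26 |  10 | fbcfbbaacaeebffaedb
  27 |   6 | fcaafbcfbbaacaeebffaedb
  28 |  23 | ffaedb

[16, 8, 3, 17, 25, 19, 1, 9, 28, 15, 14, 11, 4, 22, 7, 18, 12, 27, 5, 21, 26, 20, 2, 24, 0, 13, 10, 6, 23]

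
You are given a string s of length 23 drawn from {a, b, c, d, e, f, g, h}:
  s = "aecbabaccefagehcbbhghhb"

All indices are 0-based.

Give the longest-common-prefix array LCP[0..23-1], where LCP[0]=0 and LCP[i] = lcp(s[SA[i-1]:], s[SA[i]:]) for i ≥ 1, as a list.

[0, 1, 1, 1, 0, 1, 2, 1, 1, 0, 2, 1, 1, 0, 1, 1, 0, 0, 1, 0, 1, 1, 1]

rank | idx | suffix
   0 |   4 | abaccefagehcbbhghhb
   1 |   6 | accefagehcbbhghhb
   2 |   0 | aecbabaccefagehcbbhghhb
   3 |  11 | agehcbbhghhb
   4 |  22 | b
   5 |   3 | babaccefagehcbbhghhb
   6 |   5 | baccefagehcbbhghhb
   7 |  16 | bbhghhb
   8 |  17 | bhghhb
   9 |   2 | cbabaccefagehcbbhghhb
  10 |  15 | cbbhghhb
  11 |   7 | ccefagehcbbhghhb
  12 |   8 | cefagehcbbhghhb
  13 |   1 | ecbabaccefagehcbbhghhb
  14 |   9 | efagehcbbhghhb
  15 |  13 | ehcbbhghhb
  16 |  10 | fagehcbbhghhb
  17 |  12 | gehcbbhghhb
  18 |  19 | ghhb
  19 |  21 | hb
  20 |  14 | hcbbhghhb
  21 |  18 | hghhb
  22 |  20 | hhb

SA = [4, 6, 0, 11, 22, 3, 5, 16, 17, 2, 15, 7, 8, 1, 9, 13, 10, 12, 19, 21, 14, 18, 20]
rank  pair      lcp
   1  s[4:],s[6:]  1  'a'
   2  s[6:],s[0:]  1  'a'
   3  s[0:],s[11:]  1  'a'
   4  s[11:],s[22:]  0  ''
   5  s[22:],s[3:]  1  'b'
   6  s[3:],s[5:]  2  'ba'
   7  s[5:],s[16:]  1  'b'
   8  s[16:],s[17:]  1  'b'
   9  s[17:],s[2:]  0  ''
  10  s[2:],s[15:]  2  'cb'
  11  s[15:],s[7:]  1  'c'
  12  s[7:],s[8:]  1  'c'
  13  s[8:],s[1:]  0  ''
  14  s[1:],s[9:]  1  'e'
  15  s[9:],s[13:]  1  'e'
  16  s[13:],s[10:]  0  ''
  17  s[10:],s[12:]  0  ''
  18  s[12:],s[19:]  1  'g'
  19  s[19:],s[21:]  0  ''
  20  s[21:],s[14:]  1  'h'
  21  s[14:],s[18:]  1  'h'
  22  s[18:],s[20:]  1  'h'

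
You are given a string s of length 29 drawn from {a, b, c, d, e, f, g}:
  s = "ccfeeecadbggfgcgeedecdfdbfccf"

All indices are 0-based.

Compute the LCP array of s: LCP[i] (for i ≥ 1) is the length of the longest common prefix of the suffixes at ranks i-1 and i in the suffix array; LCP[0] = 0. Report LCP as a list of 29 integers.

[0, 0, 1, 0, 1, 3, 1, 1, 2, 1, 0, 2, 1, 1, 0, 2, 1, 1, 2, 2, 0, 1, 1, 1, 1, 0, 1, 1, 1]

sorted suffixes:
  #0 SA[0]=7  'adbggfgcgeedecdfdbfccf'
  #1 SA[1]=24  'bfccf'
  #2 SA[2]=9  'bggfgcgeedecdfdbfccf'
  #3 SA[3]=6  'cadbggfgcgeedecdfdbfccf'
  #4 SA[4]=26  'ccf'
  #5 SA[5]=0  'ccfeeecadbggfgcgeedecdfdbfccf'
  #6 SA[6]=20  'cdfdbfccf'
  #7 SA[7]=27  'cf'
  #8 SA[8]=1  'cfeeecadbggfgcgeedecdfdbfccf'
  #9 SA[9]=14  'cgeedecdfdbfccf'
  #10 SA[10]=23  'dbfccf'
  #11 SA[11]=8  'dbggfgcgeedecdfdbfccf'
  #12 SA[12]=18  'decdfdbfccf'
  #13 SA[13]=21  'dfdbfccf'
  #14 SA[14]=5  'ecadbggfgcgeedecdfdbfccf'
  #15 SA[15]=19  'ecdfdbfccf'
  #16 SA[16]=17  'edecdfdbfccf'
  #17 SA[17]=4  'eecadbggfgcgeedecdfdbfccf'
  #18 SA[18]=16  'eedecdfdbfccf'
  #19 SA[19]=3  'eeecadbggfgcgeedecdfdbfccf'
  #20 SA[20]=28  'f'
  #21 SA[21]=25  'fccf'
  #22 SA[22]=22  'fdbfccf'
  #23 SA[23]=2  'feeecadbggfgcgeedecdfdbfccf'
  #24 SA[24]=12  'fgcgeedecdfdbfccf'
  #25 SA[25]=13  'gcgeedecdfdbfccf'
  #26 SA[26]=15  'geedecdfdbfccf'
  #27 SA[27]=11  'gfgcgeedecdfdbfccf'
  #28 SA[28]=10  'ggfgcgeedecdfdbfccf'

SA = [7, 24, 9, 6, 26, 0, 20, 27, 1, 14, 23, 8, 18, 21, 5, 19, 17, 4, 16, 3, 28, 25, 22, 2, 12, 13, 15, 11, 10]
[i] adj suffixes → lcp
  [1] 7/24 → 0 ('')
  [2] 24/9 → 1 ('b')
  [3] 9/6 → 0 ('')
  [4] 6/26 → 1 ('c')
  [5] 26/0 → 3 ('ccf')
  [6] 0/20 → 1 ('c')
  [7] 20/27 → 1 ('c')
  [8] 27/1 → 2 ('cf')
  [9] 1/14 → 1 ('c')
  [10] 14/23 → 0 ('')
  [11] 23/8 → 2 ('db')
  [12] 8/18 → 1 ('d')
  [13] 18/21 → 1 ('d')
  [14] 21/5 → 0 ('')
  [15] 5/19 → 2 ('ec')
  [16] 19/17 → 1 ('e')
  [17] 17/4 → 1 ('e')
  [18] 4/16 → 2 ('ee')
  [19] 16/3 → 2 ('ee')
  [20] 3/28 → 0 ('')
  [21] 28/25 → 1 ('f')
  [22] 25/22 → 1 ('f')
  [23] 22/2 → 1 ('f')
  [24] 2/12 → 1 ('f')
  [25] 12/13 → 0 ('')
  [26] 13/15 → 1 ('g')
  [27] 15/11 → 1 ('g')
  [28] 11/10 → 1 ('g')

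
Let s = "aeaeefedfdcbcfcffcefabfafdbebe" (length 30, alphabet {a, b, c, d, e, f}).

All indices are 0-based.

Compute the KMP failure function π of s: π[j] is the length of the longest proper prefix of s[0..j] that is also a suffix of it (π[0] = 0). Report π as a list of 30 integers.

π[0] = 0
j=1 s[j]='e': π[1]=0 (border '')
j=2 s[j]='a': π[2]=1 (border 'a')
j=3 s[j]='e': π[3]=2 (border 'ae')
j=4 s[j]='e': k: 2→0; π[4]=0 (border '')
j=5 s[j]='f': π[5]=0 (border '')
j=6 s[j]='e': π[6]=0 (border '')
j=7 s[j]='d': π[7]=0 (border '')
j=8 s[j]='f': π[8]=0 (border '')
j=9 s[j]='d': π[9]=0 (border '')
j=10 s[j]='c': π[10]=0 (border '')
j=11 s[j]='b': π[11]=0 (border '')
j=12 s[j]='c': π[12]=0 (border '')
j=13 s[j]='f': π[13]=0 (border '')
j=14 s[j]='c': π[14]=0 (border '')
j=15 s[j]='f': π[15]=0 (border '')
j=16 s[j]='f': π[16]=0 (border '')
j=17 s[j]='c': π[17]=0 (border '')
j=18 s[j]='e': π[18]=0 (border '')
j=19 s[j]='f': π[19]=0 (border '')
j=20 s[j]='a': π[20]=1 (border 'a')
j=21 s[j]='b': k: 1→0; π[21]=0 (border '')
j=22 s[j]='f': π[22]=0 (border '')
j=23 s[j]='a': π[23]=1 (border 'a')
j=24 s[j]='f': k: 1→0; π[24]=0 (border '')
j=25 s[j]='d': π[25]=0 (border '')
j=26 s[j]='b': π[26]=0 (border '')
j=27 s[j]='e': π[27]=0 (border '')
j=28 s[j]='b': π[28]=0 (border '')
j=29 s[j]='e': π[29]=0 (border '')

[0, 0, 1, 2, 0, 0, 0, 0, 0, 0, 0, 0, 0, 0, 0, 0, 0, 0, 0, 0, 1, 0, 0, 1, 0, 0, 0, 0, 0, 0]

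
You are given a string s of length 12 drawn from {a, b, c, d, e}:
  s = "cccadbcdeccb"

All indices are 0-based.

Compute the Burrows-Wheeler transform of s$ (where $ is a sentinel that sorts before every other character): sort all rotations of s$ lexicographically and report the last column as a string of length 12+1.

bccdccce$bacd

rank  rotation       last
    0  $cccadbcdeccb  b
    1  adbcdeccb$ccc  c
    2  b$cccadbcdecc  c
    3  bcdeccb$cccad  d
    4  cadbcdeccb$cc  c
    5  cb$cccadbcdec  c
    6  ccadbcdeccb$c  c
    7  ccb$cccadbcde  e
    8  cccadbcdeccb$  $
    9  cdeccb$cccadb  b
   10  dbcdeccb$ccca  a
   11  deccb$cccadbc  c
   12  eccb$cccadbcd  d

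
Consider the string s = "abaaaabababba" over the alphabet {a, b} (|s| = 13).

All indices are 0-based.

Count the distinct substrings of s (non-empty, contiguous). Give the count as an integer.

rank→(start, suffix):
  0 → (12, 'a')
  1 → (2, 'aaaabababba')
  2 → (3, 'aaabababba')
  3 → (4, 'aabababba')
  4 → (0, 'abaaaabababba')
  5 → (5, 'abababba')
  6 → (7, 'ababba')
  7 → (9, 'abba')
  8 → (11, 'ba')
  9 → (1, 'baaaabababba')
  10 → (6, 'bababba')
  11 → (8, 'babba')
  12 → (10, 'bba')

SA = [12, 2, 3, 4, 0, 5, 7, 9, 11, 1, 6, 8, 10]
rank  pair      lcp
   1  s[12:],s[2:]  1  'a'
   2  s[2:],s[3:]  3  'aaa'
   3  s[3:],s[4:]  2  'aa'
   4  s[4:],s[0:]  1  'a'
   5  s[0:],s[5:]  3  'aba'
   6  s[5:],s[7:]  4  'abab'
   7  s[7:],s[9:]  2  'ab'
   8  s[9:],s[11:]  0  ''
   9  s[11:],s[1:]  2  'ba'
  10  s[1:],s[6:]  2  'ba'
  11  s[6:],s[8:]  3  'bab'
  12  s[8:],s[10:]  1  'b'

n(n+1)/2 = 13·14/2 = 91
Σ LCP = 0 + 1 + 3 + 2 + 1 + 3 + 4 + 2 + 0 + 2 + 2 + 3 + 1 = 24
distinct = 91 − 24 = 67

67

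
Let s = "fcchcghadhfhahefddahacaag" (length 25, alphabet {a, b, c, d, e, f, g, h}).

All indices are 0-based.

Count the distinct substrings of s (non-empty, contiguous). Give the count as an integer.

304

rank→(start, suffix):
  0 → (22, 'aag')
  1 → (20, 'acaag')
  2 → (7, 'adhfhahefddahacaag')
  3 → (23, 'ag')
  4 → (18, 'ahacaag')
  5 → (12, 'ahefddahacaag')
  6 → (21, 'caag')
  7 → (1, 'cchcghadhfhahefddahacaag')
  8 → (4, 'cghadhfhahefddahacaag')
  9 → (2, 'chcghadhfhahefddahacaag')
  10 → (17, 'dahacaag')
  11 → (16, 'ddahacaag')
  12 → (8, 'dhfhahefddahacaag')
  13 → (14, 'efddahacaag')
  14 → (0, 'fcchcghadhfhahefddahacaag')
  15 → (15, 'fddahacaag')
  16 → (10, 'fhahefddahacaag')
  17 → (24, 'g')
  18 → (5, 'ghadhfhahefddahacaag')
  19 → (19, 'hacaag')
  20 → (6, 'hadhfhahefddahacaag')
  21 → (11, 'hahefddahacaag')
  22 → (3, 'hcghadhfhahefddahacaag')
  23 → (13, 'hefddahacaag')
  24 → (9, 'hfhahefddahacaag')

SA = [22, 20, 7, 23, 18, 12, 21, 1, 4, 2, 17, 16, 8, 14, 0, 15, 10, 24, 5, 19, 6, 11, 3, 13, 9]
rank  pair      lcp
   1  s[22:],s[20:]  1  'a'
   2  s[20:],s[7:]  1  'a'
   3  s[7:],s[23:]  1  'a'
   4  s[23:],s[18:]  1  'a'
   5  s[18:],s[12:]  2  'ah'
   6  s[12:],s[21:]  0  ''
   7  s[21:],s[1:]  1  'c'
   8  s[1:],s[4:]  1  'c'
   9  s[4:],s[2:]  1  'c'
  10  s[2:],s[17:]  0  ''
  11  s[17:],s[16:]  1  'd'
  12  s[16:],s[8:]  1  'd'
  13  s[8:],s[14:]  0  ''
  14  s[14:],s[0:]  0  ''
  15  s[0:],s[15:]  1  'f'
  16  s[15:],s[10:]  1  'f'
  17  s[10:],s[24:]  0  ''
  18  s[24:],s[5:]  1  'g'
  19  s[5:],s[19:]  0  ''
  20  s[19:],s[6:]  2  'ha'
  21  s[6:],s[11:]  2  'ha'
  22  s[11:],s[3:]  1  'h'
  23  s[3:],s[13:]  1  'h'
  24  s[13:],s[9:]  1  'h'

n(n+1)/2 = 25·26/2 = 325
Σ LCP = 0 + 1 + 1 + 1 + 1 + 2 + 0 + 1 + 1 + 1 + 0 + 1 + 1 + 0 + 0 + 1 + 1 + 0 + 1 + 0 + 2 + 2 + 1 + 1 + 1 = 21
distinct = 325 − 21 = 304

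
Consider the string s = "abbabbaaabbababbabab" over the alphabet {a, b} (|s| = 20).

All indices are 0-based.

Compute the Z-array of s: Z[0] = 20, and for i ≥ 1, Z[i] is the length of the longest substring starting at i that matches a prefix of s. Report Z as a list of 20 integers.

Z[0]=20
i=1: fresh scan; Z[1]=0
i=2: fresh scan; Z[2]=0
i=3: fresh scan; Z[3]=4 extend→box=[3,7)
i=4: min(r-i=3, Z[1]=0)=0; Z[4]=0
i=5: min(r-i=2, Z[2]=0)=0; Z[5]=0
i=6: min(r-i=1, Z[3]=4)=1; Z[6]=1
i=7: fresh scan; Z[7]=1 extend→box=[7,8)
i=8: fresh scan; Z[8]=5 extend→box=[8,13)
i=9: min(r-i=4, Z[1]=0)=0; Z[9]=0
i=10: min(r-i=3, Z[2]=0)=0; Z[10]=0
i=11: min(r-i=2, Z[3]=4)=2; Z[11]=2
i=12: min(r-i=1, Z[4]=0)=0; Z[12]=0
i=13: fresh scan; Z[13]=5 extend→box=[13,18)
i=14: min(r-i=4, Z[1]=0)=0; Z[14]=0
i=15: min(r-i=3, Z[2]=0)=0; Z[15]=0
i=16: min(r-i=2, Z[3]=4)=2; Z[16]=2
i=17: min(r-i=1, Z[4]=0)=0; Z[17]=0
i=18: fresh scan; Z[18]=2 extend→box=[18,20)
i=19: min(r-i=1, Z[1]=0)=0; Z[19]=0

[20, 0, 0, 4, 0, 0, 1, 1, 5, 0, 0, 2, 0, 5, 0, 0, 2, 0, 2, 0]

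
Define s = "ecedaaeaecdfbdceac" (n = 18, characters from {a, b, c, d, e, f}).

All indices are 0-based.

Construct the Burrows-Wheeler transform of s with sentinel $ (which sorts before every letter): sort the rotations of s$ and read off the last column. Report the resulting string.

rank  rotation             last
    0  $ecedaaeaecdfbdceac  c
    1  aaeaecdfbdceac$eced  d
    2  ac$ecedaaeaecdfbdce  e
    3  aeaecdfbdceac$eceda  a
    4  aecdfbdceac$ecedaae  e
    5  bdceac$ecedaaeaecdf  f
    6  c$ecedaaeaecdfbdcea  a
    7  cdfbdceac$ecedaaeae  e
    8  ceac$ecedaaeaecdfbd  d
    9  cedaaeaecdfbdceac$e  e
   10  daaeaecdfbdceac$ece  e
   11  dceac$ecedaaeaecdfb  b
   12  dfbdceac$ecedaaeaec  c
   13  eac$ecedaaeaecdfbdc  c
   14  eaecdfbdceac$ecedaa  a
   15  ecdfbdceac$ecedaaea  a
   16  ecedaaeaecdfbdceac$  $
   17  edaaeaecdfbdceac$ec  c
   18  fbdceac$ecedaaeaecd  d

cdeaefaedeebccaa$cd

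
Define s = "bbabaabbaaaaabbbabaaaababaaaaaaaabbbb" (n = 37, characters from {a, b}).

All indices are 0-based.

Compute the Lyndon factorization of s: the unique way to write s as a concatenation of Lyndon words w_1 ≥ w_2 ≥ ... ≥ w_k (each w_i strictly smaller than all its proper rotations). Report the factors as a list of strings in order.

emit factor 1: 'b' (i=0, period=1)
emit factor 2: 'b' (i=1, period=1)
emit factor 3: 'ab' (i=2, period=2)
emit factor 4: 'aabb' (i=4, period=4)
emit factor 5: 'aaaaabbbabaaaabab' (i=8, period=17)
emit factor 6: 'aaaaaaaabbbb' (i=25, period=12)

["b", "b", "ab", "aabb", "aaaaabbbabaaaabab", "aaaaaaaabbbb"]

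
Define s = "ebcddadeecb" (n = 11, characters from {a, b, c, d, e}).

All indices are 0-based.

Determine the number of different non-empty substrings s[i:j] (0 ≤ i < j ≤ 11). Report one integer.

rank | idx | suffix
   0 |   5 | adeecb
   1 |  10 | b
   2 |   1 | bcddadeecb
   3 |   9 | cb
   4 |   2 | cddadeecb
   5 |   4 | dadeecb
   6 |   3 | ddadeecb
   7 |   6 | deecb
   8 |   0 | ebcddadeecb
   9 |   8 | ecb
  10 |   7 | eecb

SA = [5, 10, 1, 9, 2, 4, 3, 6, 0, 8, 7]
i: (SA[i-1],SA[i]) lcp shared
  1: (5,10) 0 ''
  2: (10,1) 1 'b'
  3: (1,9) 0 ''
  4: (9,2) 1 'c'
  5: (2,4) 0 ''
  6: (4,3) 1 'd'
  7: (3,6) 1 'd'
  8: (6,0) 0 ''
  9: (0,8) 1 'e'
  10: (8,7) 1 'e'

n(n+1)/2 = 11·12/2 = 66
Σ LCP = 0 + 0 + 1 + 0 + 1 + 0 + 1 + 1 + 0 + 1 + 1 = 6
distinct = 66 − 6 = 60

60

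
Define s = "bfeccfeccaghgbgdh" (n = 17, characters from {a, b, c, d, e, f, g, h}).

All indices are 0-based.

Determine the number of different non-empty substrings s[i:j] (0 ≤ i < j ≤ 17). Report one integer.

138

sorted suffixes:
  #0 SA[0]=9  'aghgbgdh'
  #1 SA[1]=0  'bfeccfeccaghgbgdh'
  #2 SA[2]=13  'bgdh'
  #3 SA[3]=8  'caghgbgdh'
  #4 SA[4]=7  'ccaghgbgdh'
  #5 SA[5]=3  'ccfeccaghgbgdh'
  #6 SA[6]=4  'cfeccaghgbgdh'
  #7 SA[7]=15  'dh'
  #8 SA[8]=6  'eccaghgbgdh'
  #9 SA[9]=2  'eccfeccaghgbgdh'
  #10 SA[10]=5  'feccaghgbgdh'
  #11 SA[11]=1  'feccfeccaghgbgdh'
  #12 SA[12]=12  'gbgdh'
  #13 SA[13]=14  'gdh'
  #14 SA[14]=10  'ghgbgdh'
  #15 SA[15]=16  'h'
  #16 SA[16]=11  'hgbgdh'

SA = [9, 0, 13, 8, 7, 3, 4, 15, 6, 2, 5, 1, 12, 14, 10, 16, 11]
rank  pair      lcp
   1  s[9:],s[0:]  0  ''
   2  s[0:],s[13:]  1  'b'
   3  s[13:],s[8:]  0  ''
   4  s[8:],s[7:]  1  'c'
   5  s[7:],s[3:]  2  'cc'
   6  s[3:],s[4:]  1  'c'
   7  s[4:],s[15:]  0  ''
   8  s[15:],s[6:]  0  ''
   9  s[6:],s[2:]  3  'ecc'
  10  s[2:],s[5:]  0  ''
  11  s[5:],s[1:]  4  'fecc'
  12  s[1:],s[12:]  0  ''
  13  s[12:],s[14:]  1  'g'
  14  s[14:],s[10:]  1  'g'
  15  s[10:],s[16:]  0  ''
  16  s[16:],s[11:]  1  'h'

n(n+1)/2 = 17·18/2 = 153
Σ LCP = 0 + 0 + 1 + 0 + 1 + 2 + 1 + 0 + 0 + 3 + 0 + 4 + 0 + 1 + 1 + 0 + 1 = 15
distinct = 153 − 15 = 138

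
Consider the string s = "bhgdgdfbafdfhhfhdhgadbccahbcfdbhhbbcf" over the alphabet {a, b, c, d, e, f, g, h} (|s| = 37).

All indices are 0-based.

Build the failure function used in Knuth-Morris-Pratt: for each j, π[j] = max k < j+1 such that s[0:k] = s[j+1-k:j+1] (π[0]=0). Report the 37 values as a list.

π[0] = 0
j=1 s[j]='h': π[1]=0 (border '')
j=2 s[j]='g': π[2]=0 (border '')
j=3 s[j]='d': π[3]=0 (border '')
j=4 s[j]='g': π[4]=0 (border '')
j=5 s[j]='d': π[5]=0 (border '')
j=6 s[j]='f': π[6]=0 (border '')
j=7 s[j]='b': π[7]=1 (border 'b')
j=8 s[j]='a': k: 1→0; π[8]=0 (border '')
j=9 s[j]='f': π[9]=0 (border '')
j=10 s[j]='d': π[10]=0 (border '')
j=11 s[j]='f': π[11]=0 (border '')
j=12 s[j]='h': π[12]=0 (border '')
j=13 s[j]='h': π[13]=0 (border '')
j=14 s[j]='f': π[14]=0 (border '')
j=15 s[j]='h': π[15]=0 (border '')
j=16 s[j]='d': π[16]=0 (border '')
j=17 s[j]='h': π[17]=0 (border '')
j=18 s[j]='g': π[18]=0 (border '')
j=19 s[j]='a': π[19]=0 (border '')
j=20 s[j]='d': π[20]=0 (border '')
j=21 s[j]='b': π[21]=1 (border 'b')
j=22 s[j]='c': k: 1→0; π[22]=0 (border '')
j=23 s[j]='c': π[23]=0 (border '')
j=24 s[j]='a': π[24]=0 (border '')
j=25 s[j]='h': π[25]=0 (border '')
j=26 s[j]='b': π[26]=1 (border 'b')
j=27 s[j]='c': k: 1→0; π[27]=0 (border '')
j=28 s[j]='f': π[28]=0 (border '')
j=29 s[j]='d': π[29]=0 (border '')
j=30 s[j]='b': π[30]=1 (border 'b')
j=31 s[j]='h': π[31]=2 (border 'bh')
j=32 s[j]='h': k: 2→0; π[32]=0 (border '')
j=33 s[j]='b': π[33]=1 (border 'b')
j=34 s[j]='b': k: 1→0; π[34]=1 (border 'b')
j=35 s[j]='c': k: 1→0; π[35]=0 (border '')
j=36 s[j]='f': π[36]=0 (border '')

[0, 0, 0, 0, 0, 0, 0, 1, 0, 0, 0, 0, 0, 0, 0, 0, 0, 0, 0, 0, 0, 1, 0, 0, 0, 0, 1, 0, 0, 0, 1, 2, 0, 1, 1, 0, 0]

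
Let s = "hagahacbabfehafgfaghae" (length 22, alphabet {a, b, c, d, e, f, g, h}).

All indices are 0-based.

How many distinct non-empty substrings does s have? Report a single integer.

rank | idx | suffix
   0 |   8 | abfehafgfaghae
   1 |   5 | acbabfehafgfaghae
   2 |  20 | ae
   3 |  13 | afgfaghae
   4 |   1 | agahacbabfehafgfaghae
   5 |  17 | aghae
   6 |   3 | ahacbabfehafgfaghae
   7 |   7 | babfehafgfaghae
   8 |   9 | bfehafgfaghae
   9 |   6 | cbabfehafgfaghae
  10 |  21 | e
  11 |  11 | ehafgfaghae
  12 |  16 | faghae
  13 |  10 | fehafgfaghae
  14 |  14 | fgfaghae
  15 |   2 | gahacbabfehafgfaghae
  16 |  15 | gfaghae
  17 |  18 | ghae
  18 |   4 | hacbabfehafgfaghae
  19 |  19 | hae
  20 |  12 | hafgfaghae
  21 |   0 | hagahacbabfehafgfaghae

SA = [8, 5, 20, 13, 1, 17, 3, 7, 9, 6, 21, 11, 16, 10, 14, 2, 15, 18, 4, 19, 12, 0]
i: (SA[i-1],SA[i]) lcp shared
  1: (8,5) 1 'a'
  2: (5,20) 1 'a'
  3: (20,13) 1 'a'
  4: (13,1) 1 'a'
  5: (1,17) 2 'ag'
  6: (17,3) 1 'a'
  7: (3,7) 0 ''
  8: (7,9) 1 'b'
  9: (9,6) 0 ''
  10: (6,21) 0 ''
  11: (21,11) 1 'e'
  12: (11,16) 0 ''
  13: (16,10) 1 'f'
  14: (10,14) 1 'f'
  15: (14,2) 0 ''
  16: (2,15) 1 'g'
  17: (15,18) 1 'g'
  18: (18,4) 0 ''
  19: (4,19) 2 'ha'
  20: (19,12) 2 'ha'
  21: (12,0) 2 'ha'

n(n+1)/2 = 22·23/2 = 253
Σ LCP = 0 + 1 + 1 + 1 + 1 + 2 + 1 + 0 + 1 + 0 + 0 + 1 + 0 + 1 + 1 + 0 + 1 + 1 + 0 + 2 + 2 + 2 = 19
distinct = 253 − 19 = 234

234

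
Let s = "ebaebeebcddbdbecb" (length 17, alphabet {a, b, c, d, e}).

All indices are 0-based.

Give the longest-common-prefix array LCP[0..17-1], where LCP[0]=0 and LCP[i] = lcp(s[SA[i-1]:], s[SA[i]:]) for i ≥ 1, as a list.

[0, 0, 1, 1, 1, 1, 2, 0, 1, 0, 2, 1, 0, 2, 2, 1, 1]

sorted suffixes:
  #0 SA[0]=2  'aebeebcddbdbecb'
  #1 SA[1]=16  'b'
  #2 SA[2]=1  'baebeebcddbdbecb'
  #3 SA[3]=7  'bcddbdbecb'
  #4 SA[4]=11  'bdbecb'
  #5 SA[5]=13  'becb'
  #6 SA[6]=4  'beebcddbdbecb'
  #7 SA[7]=15  'cb'
  #8 SA[8]=8  'cddbdbecb'
  #9 SA[9]=10  'dbdbecb'
  #10 SA[10]=12  'dbecb'
  #11 SA[11]=9  'ddbdbecb'
  #12 SA[12]=0  'ebaebeebcddbdbecb'
  #13 SA[13]=6  'ebcddbdbecb'
  #14 SA[14]=3  'ebeebcddbdbecb'
  #15 SA[15]=14  'ecb'
  #16 SA[16]=5  'eebcddbdbecb'

SA = [2, 16, 1, 7, 11, 13, 4, 15, 8, 10, 12, 9, 0, 6, 3, 14, 5]
rank  pair      lcp
   1  s[2:],s[16:]  0  ''
   2  s[16:],s[1:]  1  'b'
   3  s[1:],s[7:]  1  'b'
   4  s[7:],s[11:]  1  'b'
   5  s[11:],s[13:]  1  'b'
   6  s[13:],s[4:]  2  'be'
   7  s[4:],s[15:]  0  ''
   8  s[15:],s[8:]  1  'c'
   9  s[8:],s[10:]  0  ''
  10  s[10:],s[12:]  2  'db'
  11  s[12:],s[9:]  1  'd'
  12  s[9:],s[0:]  0  ''
  13  s[0:],s[6:]  2  'eb'
  14  s[6:],s[3:]  2  'eb'
  15  s[3:],s[14:]  1  'e'
  16  s[14:],s[5:]  1  'e'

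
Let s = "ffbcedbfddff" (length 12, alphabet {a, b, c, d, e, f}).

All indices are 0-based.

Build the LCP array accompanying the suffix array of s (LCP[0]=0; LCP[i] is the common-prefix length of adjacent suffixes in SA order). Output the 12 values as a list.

[0, 1, 0, 0, 1, 1, 0, 0, 1, 1, 1, 2]

sorted suffixes:
  #0 SA[0]=2  'bcedbfddff'
  #1 SA[1]=6  'bfddff'
  #2 SA[2]=3  'cedbfddff'
  #3 SA[3]=5  'dbfddff'
  #4 SA[4]=8  'ddff'
  #5 SA[5]=9  'dff'
  #6 SA[6]=4  'edbfddff'
  #7 SA[7]=11  'f'
  #8 SA[8]=1  'fbcedbfddff'
  #9 SA[9]=7  'fddff'
  #10 SA[10]=10  'ff'
  #11 SA[11]=0  'ffbcedbfddff'

SA = [2, 6, 3, 5, 8, 9, 4, 11, 1, 7, 10, 0]
[i] adj suffixes → lcp
  [1] 2/6 → 1 ('b')
  [2] 6/3 → 0 ('')
  [3] 3/5 → 0 ('')
  [4] 5/8 → 1 ('d')
  [5] 8/9 → 1 ('d')
  [6] 9/4 → 0 ('')
  [7] 4/11 → 0 ('')
  [8] 11/1 → 1 ('f')
  [9] 1/7 → 1 ('f')
  [10] 7/10 → 1 ('f')
  [11] 10/0 → 2 ('ff')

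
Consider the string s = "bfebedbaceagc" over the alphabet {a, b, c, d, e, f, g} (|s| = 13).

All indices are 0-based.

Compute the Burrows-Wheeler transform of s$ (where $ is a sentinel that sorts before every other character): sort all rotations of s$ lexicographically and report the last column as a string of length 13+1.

cbede$gaecfbba

rank  rotation        last
    0  $bfebedbaceagc  c
    1  aceagc$bfebedb  b
    2  agc$bfebedbace  e
    3  baceagc$bfebed  d
    4  bedbaceagc$bfe  e
    5  bfebedbaceagc$  $
    6  c$bfebedbaceag  g
    7  ceagc$bfebedba  a
    8  dbaceagc$bfebe  e
    9  eagc$bfebedbac  c
   10  ebedbaceagc$bf  f
   11  edbaceagc$bfeb  b
   12  febedbaceagc$b  b
   13  gc$bfebedbacea  a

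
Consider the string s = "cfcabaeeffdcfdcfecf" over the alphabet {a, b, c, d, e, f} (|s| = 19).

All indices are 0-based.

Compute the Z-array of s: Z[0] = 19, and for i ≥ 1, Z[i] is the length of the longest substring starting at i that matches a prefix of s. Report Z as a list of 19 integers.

[19, 0, 1, 0, 0, 0, 0, 0, 0, 0, 0, 2, 0, 0, 2, 0, 0, 2, 0]

Z[0]=19
i=1: i≥r, start 0; Z[1]=0
i=2: i≥r, start 0; Z[2]=1 scan→box=[2,3)
i=3: i≥r, start 0; Z[3]=0
i=4: i≥r, start 0; Z[4]=0
i=5: i≥r, start 0; Z[5]=0
i=6: i≥r, start 0; Z[6]=0
i=7: i≥r, start 0; Z[7]=0
i=8: i≥r, start 0; Z[8]=0
i=9: i≥r, start 0; Z[9]=0
i=10: i≥r, start 0; Z[10]=0
i=11: i≥r, start 0; Z[11]=2 scan→box=[11,13)
i=12: min(r-i=1, Z[1]=0)=0; Z[12]=0
i=13: i≥r, start 0; Z[13]=0
i=14: i≥r, start 0; Z[14]=2 scan→box=[14,16)
i=15: min(r-i=1, Z[1]=0)=0; Z[15]=0
i=16: i≥r, start 0; Z[16]=0
i=17: i≥r, start 0; Z[17]=2 scan→box=[17,19)
i=18: min(r-i=1, Z[1]=0)=0; Z[18]=0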